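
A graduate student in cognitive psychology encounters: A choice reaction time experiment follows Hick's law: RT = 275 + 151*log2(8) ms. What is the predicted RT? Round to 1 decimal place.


RT = 275 + 151 * log2(8)
log2(8) = 3.0
RT = 275 + 151 * 3.0
= 275 + 453.0
= 728.0 ms


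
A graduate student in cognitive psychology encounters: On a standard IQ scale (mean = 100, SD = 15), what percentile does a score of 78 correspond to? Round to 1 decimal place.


z = (IQ - mean) / SD
z = (78 - 100) / 15 = -1.4667
Percentile = Phi(-1.4667) * 100
Phi(-1.4667) = 0.071229
= 7.1


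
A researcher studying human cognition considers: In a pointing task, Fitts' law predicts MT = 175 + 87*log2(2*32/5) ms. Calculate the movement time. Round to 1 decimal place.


MT = 175 + 87 * log2(2*32/5)
2D/W = 12.8
log2(12.8) = 3.6781
MT = 175 + 87 * 3.6781
= 495.0 ms


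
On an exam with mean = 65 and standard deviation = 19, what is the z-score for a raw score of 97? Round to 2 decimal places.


z = (X - mu) / sigma
= (97 - 65) / 19
= 32 / 19
= 1.68


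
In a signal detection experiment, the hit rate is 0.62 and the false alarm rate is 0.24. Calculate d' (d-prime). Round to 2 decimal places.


d' = z(HR) - z(FAR)
z(0.62) = 0.3055
z(0.24) = -0.7063
d' = 0.3055 - -0.7063
= 1.01


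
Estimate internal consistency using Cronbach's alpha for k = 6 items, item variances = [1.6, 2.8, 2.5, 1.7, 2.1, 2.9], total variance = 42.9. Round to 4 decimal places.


alpha = (k/(k-1)) * (1 - sum(s_i^2)/s_total^2)
sum(item variances) = 13.6
k/(k-1) = 6/5 = 1.2
1 - 13.6/42.9 = 1 - 0.317016 = 0.682984
alpha = 1.2 * 0.682984
= 0.8196


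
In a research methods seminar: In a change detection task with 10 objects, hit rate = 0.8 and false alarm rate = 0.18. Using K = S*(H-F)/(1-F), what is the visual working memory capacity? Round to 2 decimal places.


K = S * (H - F) / (1 - F)
H - F = 0.62
1 - F = 0.82
K = 10 * 0.62 / 0.82
= 7.56


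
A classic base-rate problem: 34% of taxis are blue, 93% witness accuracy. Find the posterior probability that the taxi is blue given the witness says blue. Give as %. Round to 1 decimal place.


P(blue | says blue) = P(says blue | blue)*P(blue) / [P(says blue | blue)*P(blue) + P(says blue | not blue)*P(not blue)]
Numerator = 0.93 * 0.34 = 0.3162
False identification = 0.07 * 0.66 = 0.0462
P = 0.3162 / (0.3162 + 0.0462)
= 0.3162 / 0.3624
As percentage = 87.3


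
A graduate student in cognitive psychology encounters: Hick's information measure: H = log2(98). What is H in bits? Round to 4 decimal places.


H = log2(n)
H = log2(98)
= 6.6147


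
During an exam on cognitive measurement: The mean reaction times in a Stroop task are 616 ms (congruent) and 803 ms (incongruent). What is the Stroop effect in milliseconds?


Stroop effect = RT(incongruent) - RT(congruent)
= 803 - 616
= 187 ms


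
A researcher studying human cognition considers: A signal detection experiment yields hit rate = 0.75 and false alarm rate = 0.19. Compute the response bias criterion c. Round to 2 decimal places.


c = -0.5 * (z(HR) + z(FAR))
z(0.75) = 0.6745
z(0.19) = -0.8779
c = -0.5 * (0.6745 + -0.8779)
= -0.5 * -0.2034
= 0.10


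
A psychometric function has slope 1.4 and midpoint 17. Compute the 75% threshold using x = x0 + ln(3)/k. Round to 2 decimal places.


At P = 0.75: 0.75 = 1/(1 + e^(-k*(x-x0)))
Solving: e^(-k*(x-x0)) = 1/3
x = x0 + ln(3)/k
ln(3) = 1.0986
x = 17 + 1.0986/1.4
= 17 + 0.7847
= 17.78


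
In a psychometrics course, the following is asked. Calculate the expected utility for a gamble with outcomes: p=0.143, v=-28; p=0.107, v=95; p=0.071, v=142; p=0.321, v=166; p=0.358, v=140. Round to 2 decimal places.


EU = sum(p_i * v_i)
0.143 * -28 = -4.004
0.107 * 95 = 10.165
0.071 * 142 = 10.082
0.321 * 166 = 53.286
0.358 * 140 = 50.12
EU = -4.004 + 10.165 + 10.082 + 53.286 + 50.12
= 119.65


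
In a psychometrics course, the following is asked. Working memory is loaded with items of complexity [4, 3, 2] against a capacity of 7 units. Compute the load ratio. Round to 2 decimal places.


Total complexity = 4 + 3 + 2 = 9
Load = total / capacity = 9 / 7
= 1.29


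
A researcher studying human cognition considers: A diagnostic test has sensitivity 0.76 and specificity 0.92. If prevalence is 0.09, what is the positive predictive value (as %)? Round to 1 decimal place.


PPV = (sens * prev) / (sens * prev + (1-spec) * (1-prev))
Numerator = 0.76 * 0.09 = 0.0684
P(positive and no disease) = (1 - spec) * (1 - prev) = (1 - 0.92) * (1 - 0.09) = 0.0728
Denominator = 0.0684 + 0.0728 = 0.1412
PPV = 0.0684 / 0.1412 = 0.484419
As percentage = 48.4


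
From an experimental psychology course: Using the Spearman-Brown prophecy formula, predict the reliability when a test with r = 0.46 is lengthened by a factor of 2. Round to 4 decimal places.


r_new = n*r / (1 + (n-1)*r)
Numerator = 2 * 0.46 = 0.92
Denominator = 1 + 1 * 0.46 = 1.46
r_new = 0.92 / 1.46
= 0.6301


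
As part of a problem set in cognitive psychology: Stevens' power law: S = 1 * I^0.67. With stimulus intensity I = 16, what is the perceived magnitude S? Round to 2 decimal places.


S = 1 * 16^0.67
16^0.67 = 6.4086
S = 1 * 6.4086
= 6.41


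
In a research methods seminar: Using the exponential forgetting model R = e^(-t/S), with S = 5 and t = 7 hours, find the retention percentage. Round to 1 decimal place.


R = e^(-t/S)
-t/S = -7/5 = -1.4
R = e^(-1.4) = 0.246597
Percentage = 0.246597 * 100
= 24.7


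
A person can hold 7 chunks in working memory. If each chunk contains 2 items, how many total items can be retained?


Total items = chunks * items_per_chunk
= 7 * 2
= 14


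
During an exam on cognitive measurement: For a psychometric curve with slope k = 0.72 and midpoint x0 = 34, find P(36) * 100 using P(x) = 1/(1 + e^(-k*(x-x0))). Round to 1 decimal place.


P(x) = 1/(1 + e^(-0.72*(36 - 34)))
Exponent = -0.72 * 2 = -1.44
e^(-1.44) = 0.236928
P = 1/(1 + 0.236928) = 0.808454
Percentage = 80.8


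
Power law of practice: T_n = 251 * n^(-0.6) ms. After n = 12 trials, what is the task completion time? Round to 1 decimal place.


T_n = 251 * 12^(-0.6)
12^(-0.6) = 0.22516
T_n = 251 * 0.22516
= 56.5 ms


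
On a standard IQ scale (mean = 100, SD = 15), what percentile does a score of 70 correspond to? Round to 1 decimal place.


z = (IQ - mean) / SD
z = (70 - 100) / 15 = -2.0
Percentile = Phi(-2.0) * 100
Phi(-2.0) = 0.02275
= 2.3


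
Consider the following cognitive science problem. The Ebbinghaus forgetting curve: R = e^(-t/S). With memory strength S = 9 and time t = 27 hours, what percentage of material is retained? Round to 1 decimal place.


R = e^(-t/S)
-t/S = -27/9 = -3.0
R = e^(-3.0) = 0.049787
Percentage = 0.049787 * 100
= 5.0


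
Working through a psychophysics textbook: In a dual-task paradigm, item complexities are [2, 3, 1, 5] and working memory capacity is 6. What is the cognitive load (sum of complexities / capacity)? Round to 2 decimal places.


Total complexity = 2 + 3 + 1 + 5 = 11
Load = total / capacity = 11 / 6
= 1.83


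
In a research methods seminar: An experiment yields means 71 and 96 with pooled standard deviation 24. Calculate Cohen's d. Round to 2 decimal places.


Cohen's d = (M1 - M2) / S_pooled
= (71 - 96) / 24
= -25 / 24
= -1.04


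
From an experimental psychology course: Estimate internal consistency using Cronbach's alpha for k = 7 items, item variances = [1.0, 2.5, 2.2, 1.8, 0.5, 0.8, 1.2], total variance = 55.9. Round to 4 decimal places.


alpha = (k/(k-1)) * (1 - sum(s_i^2)/s_total^2)
sum(item variances) = 10.0
k/(k-1) = 7/6 = 1.166667
1 - 10.0/55.9 = 1 - 0.178891 = 0.821109
alpha = 1.166667 * 0.821109
= 0.9580


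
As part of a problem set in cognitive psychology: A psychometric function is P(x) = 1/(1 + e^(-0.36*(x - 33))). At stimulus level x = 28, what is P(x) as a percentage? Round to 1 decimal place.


P(x) = 1/(1 + e^(-0.36*(28 - 33)))
Exponent = -0.36 * -5 = 1.8
e^(1.8) = 6.049647
P = 1/(1 + 6.049647) = 0.141851
Percentage = 14.2


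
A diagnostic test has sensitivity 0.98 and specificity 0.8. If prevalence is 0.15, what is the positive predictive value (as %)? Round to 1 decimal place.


PPV = (sens * prev) / (sens * prev + (1-spec) * (1-prev))
Numerator = 0.98 * 0.15 = 0.147
P(positive and no disease) = (1 - spec) * (1 - prev) = (1 - 0.8) * (1 - 0.15) = 0.17
Denominator = 0.147 + 0.17 = 0.317
PPV = 0.147 / 0.317 = 0.463722
As percentage = 46.4


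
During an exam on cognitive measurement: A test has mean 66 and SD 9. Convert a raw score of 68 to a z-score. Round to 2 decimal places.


z = (X - mu) / sigma
= (68 - 66) / 9
= 2 / 9
= 0.22


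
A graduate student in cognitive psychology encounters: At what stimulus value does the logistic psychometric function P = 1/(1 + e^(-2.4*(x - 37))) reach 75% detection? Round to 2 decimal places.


At P = 0.75: 0.75 = 1/(1 + e^(-k*(x-x0)))
Solving: e^(-k*(x-x0)) = 1/3
x = x0 + ln(3)/k
ln(3) = 1.0986
x = 37 + 1.0986/2.4
= 37 + 0.4578
= 37.46


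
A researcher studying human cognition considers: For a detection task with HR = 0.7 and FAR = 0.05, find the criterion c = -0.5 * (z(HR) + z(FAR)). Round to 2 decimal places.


c = -0.5 * (z(HR) + z(FAR))
z(0.7) = 0.5244
z(0.05) = -1.6449
c = -0.5 * (0.5244 + -1.6449)
= -0.5 * -1.1205
= 0.56


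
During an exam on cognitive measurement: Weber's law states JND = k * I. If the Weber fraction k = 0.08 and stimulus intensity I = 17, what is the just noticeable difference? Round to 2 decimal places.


JND = k * I
JND = 0.08 * 17
= 1.36


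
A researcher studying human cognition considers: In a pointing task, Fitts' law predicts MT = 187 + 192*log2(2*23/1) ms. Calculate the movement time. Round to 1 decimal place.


MT = 187 + 192 * log2(2*23/1)
2D/W = 46.0
log2(46.0) = 5.5236
MT = 187 + 192 * 5.5236
= 1247.5 ms


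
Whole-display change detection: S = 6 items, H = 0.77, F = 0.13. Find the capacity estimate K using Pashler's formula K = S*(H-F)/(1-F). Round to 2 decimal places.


K = S * (H - F) / (1 - F)
H - F = 0.64
1 - F = 0.87
K = 6 * 0.64 / 0.87
= 4.41


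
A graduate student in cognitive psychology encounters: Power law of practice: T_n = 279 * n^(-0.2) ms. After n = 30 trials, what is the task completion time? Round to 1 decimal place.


T_n = 279 * 30^(-0.2)
30^(-0.2) = 0.506496
T_n = 279 * 0.506496
= 141.3 ms


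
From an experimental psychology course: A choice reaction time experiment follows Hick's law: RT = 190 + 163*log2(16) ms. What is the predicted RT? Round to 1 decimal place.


RT = 190 + 163 * log2(16)
log2(16) = 4.0
RT = 190 + 163 * 4.0
= 190 + 652.0
= 842.0 ms


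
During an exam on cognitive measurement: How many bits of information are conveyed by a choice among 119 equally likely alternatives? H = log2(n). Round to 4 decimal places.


H = log2(n)
H = log2(119)
= 6.8948


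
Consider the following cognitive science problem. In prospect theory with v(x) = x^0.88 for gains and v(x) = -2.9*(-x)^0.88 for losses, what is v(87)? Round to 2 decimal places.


Since x = 87 >= 0, use v(x) = x^0.88
87^0.88 = 50.9069
v(87) = 50.91


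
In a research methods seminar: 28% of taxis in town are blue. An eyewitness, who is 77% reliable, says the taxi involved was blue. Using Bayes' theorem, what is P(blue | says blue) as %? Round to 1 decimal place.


P(blue | says blue) = P(says blue | blue)*P(blue) / [P(says blue | blue)*P(blue) + P(says blue | not blue)*P(not blue)]
Numerator = 0.77 * 0.28 = 0.2156
False identification = 0.23 * 0.72 = 0.1656
P = 0.2156 / (0.2156 + 0.1656)
= 0.2156 / 0.3812
As percentage = 56.6


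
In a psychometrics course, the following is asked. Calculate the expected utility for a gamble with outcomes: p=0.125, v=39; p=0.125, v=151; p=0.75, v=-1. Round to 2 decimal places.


EU = sum(p_i * v_i)
0.125 * 39 = 4.875
0.125 * 151 = 18.875
0.75 * -1 = -0.75
EU = 4.875 + 18.875 + -0.75
= 23.00


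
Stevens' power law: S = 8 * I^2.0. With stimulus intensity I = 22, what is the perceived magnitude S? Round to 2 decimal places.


S = 8 * 22^2.0
22^2.0 = 484.0
S = 8 * 484.0
= 3872.00


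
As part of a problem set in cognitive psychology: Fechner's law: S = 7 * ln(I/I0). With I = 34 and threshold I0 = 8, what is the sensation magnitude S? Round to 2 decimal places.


S = 7 * ln(34/8)
I/I0 = 4.25
ln(4.25) = 1.4469
S = 7 * 1.4469
= 10.13


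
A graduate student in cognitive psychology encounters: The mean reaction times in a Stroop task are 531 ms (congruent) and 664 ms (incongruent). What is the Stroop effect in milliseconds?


Stroop effect = RT(incongruent) - RT(congruent)
= 664 - 531
= 133 ms


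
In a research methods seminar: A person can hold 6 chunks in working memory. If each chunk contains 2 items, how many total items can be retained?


Total items = chunks * items_per_chunk
= 6 * 2
= 12


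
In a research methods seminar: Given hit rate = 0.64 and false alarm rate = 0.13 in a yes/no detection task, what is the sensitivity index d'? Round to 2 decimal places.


d' = z(HR) - z(FAR)
z(0.64) = 0.3585
z(0.13) = -1.1264
d' = 0.3585 - -1.1264
= 1.48


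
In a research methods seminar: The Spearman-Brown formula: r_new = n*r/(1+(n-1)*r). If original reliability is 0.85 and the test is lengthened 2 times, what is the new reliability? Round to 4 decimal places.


r_new = n*r / (1 + (n-1)*r)
Numerator = 2 * 0.85 = 1.7
Denominator = 1 + 1 * 0.85 = 1.85
r_new = 1.7 / 1.85
= 0.9189


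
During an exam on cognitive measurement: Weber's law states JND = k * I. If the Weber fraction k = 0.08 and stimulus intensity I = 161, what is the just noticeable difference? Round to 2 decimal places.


JND = k * I
JND = 0.08 * 161
= 12.88


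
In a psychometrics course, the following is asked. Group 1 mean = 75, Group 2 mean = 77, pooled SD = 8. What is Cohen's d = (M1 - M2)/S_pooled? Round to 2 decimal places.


Cohen's d = (M1 - M2) / S_pooled
= (75 - 77) / 8
= -2 / 8
= -0.25


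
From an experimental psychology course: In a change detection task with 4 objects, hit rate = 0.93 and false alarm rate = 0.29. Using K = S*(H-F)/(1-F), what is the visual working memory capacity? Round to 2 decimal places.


K = S * (H - F) / (1 - F)
H - F = 0.64
1 - F = 0.71
K = 4 * 0.64 / 0.71
= 3.61


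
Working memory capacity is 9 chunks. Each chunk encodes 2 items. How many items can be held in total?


Total items = chunks * items_per_chunk
= 9 * 2
= 18


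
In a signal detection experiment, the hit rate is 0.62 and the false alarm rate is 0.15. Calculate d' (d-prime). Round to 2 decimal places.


d' = z(HR) - z(FAR)
z(0.62) = 0.3055
z(0.15) = -1.0364
d' = 0.3055 - -1.0364
= 1.34


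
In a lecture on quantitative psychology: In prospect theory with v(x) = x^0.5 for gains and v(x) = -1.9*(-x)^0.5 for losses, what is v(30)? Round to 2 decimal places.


Since x = 30 >= 0, use v(x) = x^0.5
30^0.5 = 5.4772
v(30) = 5.48


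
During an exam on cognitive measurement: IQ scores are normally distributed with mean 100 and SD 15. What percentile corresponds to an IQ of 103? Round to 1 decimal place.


z = (IQ - mean) / SD
z = (103 - 100) / 15 = 0.2
Percentile = Phi(0.2) * 100
Phi(0.2) = 0.57926
= 57.9


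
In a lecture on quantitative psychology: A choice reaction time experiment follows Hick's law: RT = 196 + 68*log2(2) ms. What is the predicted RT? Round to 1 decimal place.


RT = 196 + 68 * log2(2)
log2(2) = 1.0
RT = 196 + 68 * 1.0
= 196 + 68.0
= 264.0 ms


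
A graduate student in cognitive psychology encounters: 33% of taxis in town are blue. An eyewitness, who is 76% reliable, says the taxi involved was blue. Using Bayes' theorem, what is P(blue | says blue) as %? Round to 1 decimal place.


P(blue | says blue) = P(says blue | blue)*P(blue) / [P(says blue | blue)*P(blue) + P(says blue | not blue)*P(not blue)]
Numerator = 0.76 * 0.33 = 0.2508
False identification = 0.24 * 0.67 = 0.1608
P = 0.2508 / (0.2508 + 0.1608)
= 0.2508 / 0.4116
As percentage = 60.9


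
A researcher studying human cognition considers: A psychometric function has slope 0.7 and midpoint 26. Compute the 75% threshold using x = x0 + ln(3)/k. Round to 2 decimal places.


At P = 0.75: 0.75 = 1/(1 + e^(-k*(x-x0)))
Solving: e^(-k*(x-x0)) = 1/3
x = x0 + ln(3)/k
ln(3) = 1.0986
x = 26 + 1.0986/0.7
= 26 + 1.5694
= 27.57


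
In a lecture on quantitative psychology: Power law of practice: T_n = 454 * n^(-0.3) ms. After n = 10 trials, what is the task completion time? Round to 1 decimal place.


T_n = 454 * 10^(-0.3)
10^(-0.3) = 0.501187
T_n = 454 * 0.501187
= 227.5 ms


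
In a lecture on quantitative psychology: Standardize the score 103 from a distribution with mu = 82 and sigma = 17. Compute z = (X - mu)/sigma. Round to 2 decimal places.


z = (X - mu) / sigma
= (103 - 82) / 17
= 21 / 17
= 1.24


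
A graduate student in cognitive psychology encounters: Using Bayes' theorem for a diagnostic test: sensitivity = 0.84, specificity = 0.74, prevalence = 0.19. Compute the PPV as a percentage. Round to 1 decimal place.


PPV = (sens * prev) / (sens * prev + (1-spec) * (1-prev))
Numerator = 0.84 * 0.19 = 0.1596
P(positive and no disease) = (1 - spec) * (1 - prev) = (1 - 0.74) * (1 - 0.19) = 0.2106
Denominator = 0.1596 + 0.2106 = 0.3702
PPV = 0.1596 / 0.3702 = 0.431118
As percentage = 43.1


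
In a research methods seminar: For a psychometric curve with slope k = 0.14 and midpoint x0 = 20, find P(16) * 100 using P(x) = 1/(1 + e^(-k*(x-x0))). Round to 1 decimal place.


P(x) = 1/(1 + e^(-0.14*(16 - 20)))
Exponent = -0.14 * -4 = 0.56
e^(0.56) = 1.750673
P = 1/(1 + 1.750673) = 0.363547
Percentage = 36.4


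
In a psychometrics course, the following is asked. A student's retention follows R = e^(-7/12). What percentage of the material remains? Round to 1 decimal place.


R = e^(-t/S)
-t/S = -7/12 = -0.583333
R = e^(-0.583333) = 0.558035
Percentage = 0.558035 * 100
= 55.8


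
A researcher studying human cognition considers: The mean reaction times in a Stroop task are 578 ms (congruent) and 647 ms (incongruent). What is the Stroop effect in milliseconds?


Stroop effect = RT(incongruent) - RT(congruent)
= 647 - 578
= 69 ms


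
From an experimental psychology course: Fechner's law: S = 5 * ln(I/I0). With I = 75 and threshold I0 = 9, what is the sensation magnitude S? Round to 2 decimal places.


S = 5 * ln(75/9)
I/I0 = 8.333333
ln(8.333333) = 2.1203
S = 5 * 2.1203
= 10.60


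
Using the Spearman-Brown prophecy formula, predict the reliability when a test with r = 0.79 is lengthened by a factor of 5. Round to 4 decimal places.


r_new = n*r / (1 + (n-1)*r)
Numerator = 5 * 0.79 = 3.95
Denominator = 1 + 4 * 0.79 = 4.16
r_new = 3.95 / 4.16
= 0.9495


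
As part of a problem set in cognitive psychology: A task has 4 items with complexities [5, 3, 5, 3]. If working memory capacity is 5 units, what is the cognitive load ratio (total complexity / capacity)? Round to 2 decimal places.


Total complexity = 5 + 3 + 5 + 3 = 16
Load = total / capacity = 16 / 5
= 3.20


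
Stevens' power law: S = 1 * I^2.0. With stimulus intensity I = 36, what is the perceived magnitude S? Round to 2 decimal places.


S = 1 * 36^2.0
36^2.0 = 1296.0
S = 1 * 1296.0
= 1296.00


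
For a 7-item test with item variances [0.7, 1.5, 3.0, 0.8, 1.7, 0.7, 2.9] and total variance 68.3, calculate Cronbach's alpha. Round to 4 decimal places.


alpha = (k/(k-1)) * (1 - sum(s_i^2)/s_total^2)
sum(item variances) = 11.3
k/(k-1) = 7/6 = 1.166667
1 - 11.3/68.3 = 1 - 0.165447 = 0.834553
alpha = 1.166667 * 0.834553
= 0.9736


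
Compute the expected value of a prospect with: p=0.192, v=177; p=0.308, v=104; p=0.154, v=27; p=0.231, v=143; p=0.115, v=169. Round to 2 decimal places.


EU = sum(p_i * v_i)
0.192 * 177 = 33.984
0.308 * 104 = 32.032
0.154 * 27 = 4.158
0.231 * 143 = 33.033
0.115 * 169 = 19.435
EU = 33.984 + 32.032 + 4.158 + 33.033 + 19.435
= 122.64


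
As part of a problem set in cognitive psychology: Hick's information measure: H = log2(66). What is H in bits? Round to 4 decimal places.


H = log2(n)
H = log2(66)
= 6.0444


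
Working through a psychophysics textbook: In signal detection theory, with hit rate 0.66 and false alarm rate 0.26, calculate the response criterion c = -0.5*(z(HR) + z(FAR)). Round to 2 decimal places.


c = -0.5 * (z(HR) + z(FAR))
z(0.66) = 0.4125
z(0.26) = -0.6433
c = -0.5 * (0.4125 + -0.6433)
= -0.5 * -0.2308
= 0.12


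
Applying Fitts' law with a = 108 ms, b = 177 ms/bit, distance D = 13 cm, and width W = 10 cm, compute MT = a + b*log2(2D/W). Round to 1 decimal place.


MT = 108 + 177 * log2(2*13/10)
2D/W = 2.6
log2(2.6) = 1.3785
MT = 108 + 177 * 1.3785
= 352.0 ms


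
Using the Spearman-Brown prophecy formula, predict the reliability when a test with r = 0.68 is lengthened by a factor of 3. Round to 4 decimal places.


r_new = n*r / (1 + (n-1)*r)
Numerator = 3 * 0.68 = 2.04
Denominator = 1 + 2 * 0.68 = 2.36
r_new = 2.04 / 2.36
= 0.8644


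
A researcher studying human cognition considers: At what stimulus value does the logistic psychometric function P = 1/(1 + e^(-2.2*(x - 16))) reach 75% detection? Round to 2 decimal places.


At P = 0.75: 0.75 = 1/(1 + e^(-k*(x-x0)))
Solving: e^(-k*(x-x0)) = 1/3
x = x0 + ln(3)/k
ln(3) = 1.0986
x = 16 + 1.0986/2.2
= 16 + 0.4994
= 16.50


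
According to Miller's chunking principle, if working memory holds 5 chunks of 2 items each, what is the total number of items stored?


Total items = chunks * items_per_chunk
= 5 * 2
= 10


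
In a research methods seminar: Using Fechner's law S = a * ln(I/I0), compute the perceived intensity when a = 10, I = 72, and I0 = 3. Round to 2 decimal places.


S = 10 * ln(72/3)
I/I0 = 24.0
ln(24.0) = 3.1781
S = 10 * 3.1781
= 31.78


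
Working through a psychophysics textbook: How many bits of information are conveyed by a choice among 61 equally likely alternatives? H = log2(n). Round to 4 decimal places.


H = log2(n)
H = log2(61)
= 5.9307


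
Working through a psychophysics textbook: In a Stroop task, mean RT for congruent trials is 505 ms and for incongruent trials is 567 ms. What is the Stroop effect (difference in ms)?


Stroop effect = RT(incongruent) - RT(congruent)
= 567 - 505
= 62 ms


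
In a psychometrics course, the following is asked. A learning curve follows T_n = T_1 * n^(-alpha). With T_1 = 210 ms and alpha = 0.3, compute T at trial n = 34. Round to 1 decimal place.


T_n = 210 * 34^(-0.3)
34^(-0.3) = 0.347181
T_n = 210 * 0.347181
= 72.9 ms


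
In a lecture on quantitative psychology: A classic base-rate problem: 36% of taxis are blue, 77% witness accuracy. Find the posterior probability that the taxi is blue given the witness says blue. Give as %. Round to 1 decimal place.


P(blue | says blue) = P(says blue | blue)*P(blue) / [P(says blue | blue)*P(blue) + P(says blue | not blue)*P(not blue)]
Numerator = 0.77 * 0.36 = 0.2772
False identification = 0.23 * 0.64 = 0.1472
P = 0.2772 / (0.2772 + 0.1472)
= 0.2772 / 0.4244
As percentage = 65.3


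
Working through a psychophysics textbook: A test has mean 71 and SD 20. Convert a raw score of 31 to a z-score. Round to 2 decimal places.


z = (X - mu) / sigma
= (31 - 71) / 20
= -40 / 20
= -2.00


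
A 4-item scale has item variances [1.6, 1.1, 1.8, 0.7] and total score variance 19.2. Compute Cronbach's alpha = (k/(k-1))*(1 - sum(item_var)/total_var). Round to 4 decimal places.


alpha = (k/(k-1)) * (1 - sum(s_i^2)/s_total^2)
sum(item variances) = 5.2
k/(k-1) = 4/3 = 1.333333
1 - 5.2/19.2 = 1 - 0.270833 = 0.729167
alpha = 1.333333 * 0.729167
= 0.9722


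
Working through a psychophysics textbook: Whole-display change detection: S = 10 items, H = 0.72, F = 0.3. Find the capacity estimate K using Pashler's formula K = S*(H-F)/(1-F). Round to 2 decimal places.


K = S * (H - F) / (1 - F)
H - F = 0.42
1 - F = 0.7
K = 10 * 0.42 / 0.7
= 6.00


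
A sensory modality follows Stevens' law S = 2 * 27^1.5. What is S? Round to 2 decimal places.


S = 2 * 27^1.5
27^1.5 = 140.2961
S = 2 * 140.2961
= 280.59


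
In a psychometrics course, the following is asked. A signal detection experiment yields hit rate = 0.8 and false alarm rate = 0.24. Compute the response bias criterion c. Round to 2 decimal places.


c = -0.5 * (z(HR) + z(FAR))
z(0.8) = 0.8416
z(0.24) = -0.7063
c = -0.5 * (0.8416 + -0.7063)
= -0.5 * 0.1353
= -0.07


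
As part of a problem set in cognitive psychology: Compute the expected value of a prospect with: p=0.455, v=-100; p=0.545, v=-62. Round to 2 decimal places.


EU = sum(p_i * v_i)
0.455 * -100 = -45.5
0.545 * -62 = -33.79
EU = -45.5 + -33.79
= -79.29


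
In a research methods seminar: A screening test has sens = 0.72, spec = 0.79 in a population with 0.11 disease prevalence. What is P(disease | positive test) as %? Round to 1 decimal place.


PPV = (sens * prev) / (sens * prev + (1-spec) * (1-prev))
Numerator = 0.72 * 0.11 = 0.0792
P(positive and no disease) = (1 - spec) * (1 - prev) = (1 - 0.79) * (1 - 0.11) = 0.1869
Denominator = 0.0792 + 0.1869 = 0.2661
PPV = 0.0792 / 0.2661 = 0.297632
As percentage = 29.8


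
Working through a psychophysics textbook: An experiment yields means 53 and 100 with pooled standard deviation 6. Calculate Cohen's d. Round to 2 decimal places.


Cohen's d = (M1 - M2) / S_pooled
= (53 - 100) / 6
= -47 / 6
= -7.83


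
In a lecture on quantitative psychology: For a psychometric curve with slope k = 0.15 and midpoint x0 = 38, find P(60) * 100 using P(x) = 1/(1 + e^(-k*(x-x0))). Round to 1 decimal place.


P(x) = 1/(1 + e^(-0.15*(60 - 38)))
Exponent = -0.15 * 22 = -3.3
e^(-3.3) = 0.036883
P = 1/(1 + 0.036883) = 0.964429
Percentage = 96.4


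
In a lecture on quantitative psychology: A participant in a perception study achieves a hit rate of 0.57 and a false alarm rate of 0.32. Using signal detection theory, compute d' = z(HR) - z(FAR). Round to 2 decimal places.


d' = z(HR) - z(FAR)
z(0.57) = 0.1764
z(0.32) = -0.4677
d' = 0.1764 - -0.4677
= 0.64


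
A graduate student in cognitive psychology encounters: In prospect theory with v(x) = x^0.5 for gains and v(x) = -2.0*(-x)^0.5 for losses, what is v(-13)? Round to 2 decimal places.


Since x = -13 < 0, use v(x) = -lambda*(-x)^alpha
(-x) = 13
13^0.5 = 3.6056
v(-13) = -2.0 * 3.6056
= -7.21


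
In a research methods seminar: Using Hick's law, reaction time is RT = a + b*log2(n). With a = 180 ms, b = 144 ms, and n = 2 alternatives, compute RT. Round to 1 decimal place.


RT = 180 + 144 * log2(2)
log2(2) = 1.0
RT = 180 + 144 * 1.0
= 180 + 144.0
= 324.0 ms


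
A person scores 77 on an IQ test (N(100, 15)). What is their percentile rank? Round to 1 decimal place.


z = (IQ - mean) / SD
z = (77 - 100) / 15 = -1.5333
Percentile = Phi(-1.5333) * 100
Phi(-1.5333) = 0.062601
= 6.3


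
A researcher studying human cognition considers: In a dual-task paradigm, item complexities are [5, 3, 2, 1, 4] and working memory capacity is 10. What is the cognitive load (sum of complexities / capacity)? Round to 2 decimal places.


Total complexity = 5 + 3 + 2 + 1 + 4 = 15
Load = total / capacity = 15 / 10
= 1.50


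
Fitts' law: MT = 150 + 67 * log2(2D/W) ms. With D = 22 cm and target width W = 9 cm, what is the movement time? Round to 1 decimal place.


MT = 150 + 67 * log2(2*22/9)
2D/W = 4.888889
log2(4.888889) = 2.2895
MT = 150 + 67 * 2.2895
= 303.4 ms


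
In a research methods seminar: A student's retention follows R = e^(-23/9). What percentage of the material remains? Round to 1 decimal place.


R = e^(-t/S)
-t/S = -23/9 = -2.555556
R = e^(-2.555556) = 0.077649
Percentage = 0.077649 * 100
= 7.8


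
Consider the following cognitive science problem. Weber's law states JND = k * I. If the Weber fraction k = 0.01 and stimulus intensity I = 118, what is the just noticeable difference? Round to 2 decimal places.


JND = k * I
JND = 0.01 * 118
= 1.18


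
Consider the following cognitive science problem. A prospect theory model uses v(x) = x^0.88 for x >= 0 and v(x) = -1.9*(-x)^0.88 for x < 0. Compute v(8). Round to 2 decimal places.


Since x = 8 >= 0, use v(x) = x^0.88
8^0.88 = 6.2333
v(8) = 6.23


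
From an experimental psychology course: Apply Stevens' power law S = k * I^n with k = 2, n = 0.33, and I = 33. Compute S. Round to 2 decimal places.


S = 2 * 33^0.33
33^0.33 = 3.1704
S = 2 * 3.1704
= 6.34


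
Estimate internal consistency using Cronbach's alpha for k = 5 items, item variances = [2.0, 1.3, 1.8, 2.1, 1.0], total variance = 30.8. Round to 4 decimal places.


alpha = (k/(k-1)) * (1 - sum(s_i^2)/s_total^2)
sum(item variances) = 8.2
k/(k-1) = 5/4 = 1.25
1 - 8.2/30.8 = 1 - 0.266234 = 0.733766
alpha = 1.25 * 0.733766
= 0.9172


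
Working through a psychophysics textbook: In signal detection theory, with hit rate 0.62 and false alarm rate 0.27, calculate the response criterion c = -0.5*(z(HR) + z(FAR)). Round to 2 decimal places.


c = -0.5 * (z(HR) + z(FAR))
z(0.62) = 0.3055
z(0.27) = -0.6128
c = -0.5 * (0.3055 + -0.6128)
= -0.5 * -0.3073
= 0.15


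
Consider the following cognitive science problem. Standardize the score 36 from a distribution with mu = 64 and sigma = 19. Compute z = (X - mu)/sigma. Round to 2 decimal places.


z = (X - mu) / sigma
= (36 - 64) / 19
= -28 / 19
= -1.47


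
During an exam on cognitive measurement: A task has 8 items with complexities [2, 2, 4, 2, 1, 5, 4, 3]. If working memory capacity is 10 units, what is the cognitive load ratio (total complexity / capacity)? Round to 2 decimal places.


Total complexity = 2 + 2 + 4 + 2 + 1 + 5 + 4 + 3 = 23
Load = total / capacity = 23 / 10
= 2.30


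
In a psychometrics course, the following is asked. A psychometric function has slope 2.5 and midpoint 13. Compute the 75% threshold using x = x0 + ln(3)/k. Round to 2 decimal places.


At P = 0.75: 0.75 = 1/(1 + e^(-k*(x-x0)))
Solving: e^(-k*(x-x0)) = 1/3
x = x0 + ln(3)/k
ln(3) = 1.0986
x = 13 + 1.0986/2.5
= 13 + 0.4394
= 13.44


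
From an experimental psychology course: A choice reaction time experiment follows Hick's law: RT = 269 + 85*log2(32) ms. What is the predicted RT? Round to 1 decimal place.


RT = 269 + 85 * log2(32)
log2(32) = 5.0
RT = 269 + 85 * 5.0
= 269 + 425.0
= 694.0 ms


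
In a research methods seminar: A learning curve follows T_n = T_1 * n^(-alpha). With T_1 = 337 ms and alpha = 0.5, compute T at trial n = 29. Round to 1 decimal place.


T_n = 337 * 29^(-0.5)
29^(-0.5) = 0.185695
T_n = 337 * 0.185695
= 62.6 ms


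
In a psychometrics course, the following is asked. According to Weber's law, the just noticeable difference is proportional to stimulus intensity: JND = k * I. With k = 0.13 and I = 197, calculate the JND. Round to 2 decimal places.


JND = k * I
JND = 0.13 * 197
= 25.61


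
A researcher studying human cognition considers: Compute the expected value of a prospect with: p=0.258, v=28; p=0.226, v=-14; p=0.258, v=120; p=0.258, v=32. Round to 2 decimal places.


EU = sum(p_i * v_i)
0.258 * 28 = 7.224
0.226 * -14 = -3.164
0.258 * 120 = 30.96
0.258 * 32 = 8.256
EU = 7.224 + -3.164 + 30.96 + 8.256
= 43.28


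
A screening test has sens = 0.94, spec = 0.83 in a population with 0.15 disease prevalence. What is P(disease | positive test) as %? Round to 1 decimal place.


PPV = (sens * prev) / (sens * prev + (1-spec) * (1-prev))
Numerator = 0.94 * 0.15 = 0.141
P(positive and no disease) = (1 - spec) * (1 - prev) = (1 - 0.83) * (1 - 0.15) = 0.1445
Denominator = 0.141 + 0.1445 = 0.2855
PPV = 0.141 / 0.2855 = 0.49387
As percentage = 49.4


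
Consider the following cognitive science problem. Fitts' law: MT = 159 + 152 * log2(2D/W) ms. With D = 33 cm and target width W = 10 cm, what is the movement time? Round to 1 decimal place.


MT = 159 + 152 * log2(2*33/10)
2D/W = 6.6
log2(6.6) = 2.7225
MT = 159 + 152 * 2.7225
= 572.8 ms


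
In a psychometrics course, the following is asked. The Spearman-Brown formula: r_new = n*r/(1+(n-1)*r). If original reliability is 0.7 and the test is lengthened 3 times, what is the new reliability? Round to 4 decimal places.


r_new = n*r / (1 + (n-1)*r)
Numerator = 3 * 0.7 = 2.1
Denominator = 1 + 2 * 0.7 = 2.4
r_new = 2.1 / 2.4
= 0.8750


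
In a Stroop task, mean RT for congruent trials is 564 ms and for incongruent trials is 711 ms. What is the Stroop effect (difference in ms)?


Stroop effect = RT(incongruent) - RT(congruent)
= 711 - 564
= 147 ms


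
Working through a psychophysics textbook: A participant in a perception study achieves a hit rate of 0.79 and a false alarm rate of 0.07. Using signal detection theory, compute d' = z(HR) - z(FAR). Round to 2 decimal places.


d' = z(HR) - z(FAR)
z(0.79) = 0.8064
z(0.07) = -1.4758
d' = 0.8064 - -1.4758
= 2.28


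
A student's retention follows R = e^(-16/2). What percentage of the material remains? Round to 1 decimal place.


R = e^(-t/S)
-t/S = -16/2 = -8.0
R = e^(-8.0) = 0.000335
Percentage = 0.000335 * 100
= 0.0


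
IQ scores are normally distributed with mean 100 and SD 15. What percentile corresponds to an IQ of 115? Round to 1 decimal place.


z = (IQ - mean) / SD
z = (115 - 100) / 15 = 1.0
Percentile = Phi(1.0) * 100
Phi(1.0) = 0.841345
= 84.1


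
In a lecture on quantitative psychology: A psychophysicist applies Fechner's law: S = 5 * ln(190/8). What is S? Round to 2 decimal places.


S = 5 * ln(190/8)
I/I0 = 23.75
ln(23.75) = 3.1676
S = 5 * 3.1676
= 15.84


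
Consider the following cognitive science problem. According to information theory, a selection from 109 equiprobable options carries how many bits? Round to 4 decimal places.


H = log2(n)
H = log2(109)
= 6.7682


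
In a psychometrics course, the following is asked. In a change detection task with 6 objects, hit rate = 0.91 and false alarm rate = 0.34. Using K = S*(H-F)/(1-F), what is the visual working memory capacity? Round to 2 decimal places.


K = S * (H - F) / (1 - F)
H - F = 0.57
1 - F = 0.66
K = 6 * 0.57 / 0.66
= 5.18


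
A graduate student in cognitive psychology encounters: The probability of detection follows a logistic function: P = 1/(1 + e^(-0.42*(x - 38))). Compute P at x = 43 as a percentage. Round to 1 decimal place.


P(x) = 1/(1 + e^(-0.42*(43 - 38)))
Exponent = -0.42 * 5 = -2.1
e^(-2.1) = 0.122456
P = 1/(1 + 0.122456) = 0.890904
Percentage = 89.1


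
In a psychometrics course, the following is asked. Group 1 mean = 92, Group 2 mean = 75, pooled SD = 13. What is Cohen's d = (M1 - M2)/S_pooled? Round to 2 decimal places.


Cohen's d = (M1 - M2) / S_pooled
= (92 - 75) / 13
= 17 / 13
= 1.31


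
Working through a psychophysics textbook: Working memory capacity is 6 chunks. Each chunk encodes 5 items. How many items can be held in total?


Total items = chunks * items_per_chunk
= 6 * 5
= 30


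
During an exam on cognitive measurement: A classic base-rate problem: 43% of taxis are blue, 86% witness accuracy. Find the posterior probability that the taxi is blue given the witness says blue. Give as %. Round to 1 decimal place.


P(blue | says blue) = P(says blue | blue)*P(blue) / [P(says blue | blue)*P(blue) + P(says blue | not blue)*P(not blue)]
Numerator = 0.86 * 0.43 = 0.3698
False identification = 0.14 * 0.57 = 0.0798
P = 0.3698 / (0.3698 + 0.0798)
= 0.3698 / 0.4496
As percentage = 82.3


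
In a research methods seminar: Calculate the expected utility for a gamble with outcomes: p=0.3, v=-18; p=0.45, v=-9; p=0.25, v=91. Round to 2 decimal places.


EU = sum(p_i * v_i)
0.3 * -18 = -5.4
0.45 * -9 = -4.05
0.25 * 91 = 22.75
EU = -5.4 + -4.05 + 22.75
= 13.30


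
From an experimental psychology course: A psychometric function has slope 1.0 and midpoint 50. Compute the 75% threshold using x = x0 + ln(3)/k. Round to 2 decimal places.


At P = 0.75: 0.75 = 1/(1 + e^(-k*(x-x0)))
Solving: e^(-k*(x-x0)) = 1/3
x = x0 + ln(3)/k
ln(3) = 1.0986
x = 50 + 1.0986/1.0
= 50 + 1.0986
= 51.10


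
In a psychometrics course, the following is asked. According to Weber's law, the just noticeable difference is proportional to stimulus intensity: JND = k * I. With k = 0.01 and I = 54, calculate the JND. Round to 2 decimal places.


JND = k * I
JND = 0.01 * 54
= 0.54


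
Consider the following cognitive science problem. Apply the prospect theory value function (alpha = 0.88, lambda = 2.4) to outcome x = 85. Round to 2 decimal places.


Since x = 85 >= 0, use v(x) = x^0.88
85^0.88 = 49.8757
v(85) = 49.88


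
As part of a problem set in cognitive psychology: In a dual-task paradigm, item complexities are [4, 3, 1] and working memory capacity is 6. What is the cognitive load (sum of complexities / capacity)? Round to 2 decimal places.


Total complexity = 4 + 3 + 1 = 8
Load = total / capacity = 8 / 6
= 1.33


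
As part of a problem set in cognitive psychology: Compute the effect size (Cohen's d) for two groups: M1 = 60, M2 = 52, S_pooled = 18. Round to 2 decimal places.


Cohen's d = (M1 - M2) / S_pooled
= (60 - 52) / 18
= 8 / 18
= 0.44


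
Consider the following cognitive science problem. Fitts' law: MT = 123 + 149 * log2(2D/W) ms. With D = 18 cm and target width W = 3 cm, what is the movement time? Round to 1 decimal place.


MT = 123 + 149 * log2(2*18/3)
2D/W = 12.0
log2(12.0) = 3.585
MT = 123 + 149 * 3.585
= 657.2 ms


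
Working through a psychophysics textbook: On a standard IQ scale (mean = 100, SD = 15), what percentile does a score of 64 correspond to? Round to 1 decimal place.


z = (IQ - mean) / SD
z = (64 - 100) / 15 = -2.4
Percentile = Phi(-2.4) * 100
Phi(-2.4) = 0.008198
= 0.8


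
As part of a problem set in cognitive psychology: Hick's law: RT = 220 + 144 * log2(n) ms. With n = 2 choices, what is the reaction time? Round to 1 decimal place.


RT = 220 + 144 * log2(2)
log2(2) = 1.0
RT = 220 + 144 * 1.0
= 220 + 144.0
= 364.0 ms


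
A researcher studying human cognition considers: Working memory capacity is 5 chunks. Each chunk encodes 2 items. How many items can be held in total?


Total items = chunks * items_per_chunk
= 5 * 2
= 10


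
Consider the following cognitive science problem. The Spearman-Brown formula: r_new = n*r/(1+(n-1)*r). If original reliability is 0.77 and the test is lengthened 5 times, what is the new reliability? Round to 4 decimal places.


r_new = n*r / (1 + (n-1)*r)
Numerator = 5 * 0.77 = 3.85
Denominator = 1 + 4 * 0.77 = 4.08
r_new = 3.85 / 4.08
= 0.9436


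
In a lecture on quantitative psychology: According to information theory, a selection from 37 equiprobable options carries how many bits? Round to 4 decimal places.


H = log2(n)
H = log2(37)
= 5.2095


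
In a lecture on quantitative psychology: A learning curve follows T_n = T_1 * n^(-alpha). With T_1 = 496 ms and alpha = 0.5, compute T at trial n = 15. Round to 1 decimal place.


T_n = 496 * 15^(-0.5)
15^(-0.5) = 0.258199
T_n = 496 * 0.258199
= 128.1 ms


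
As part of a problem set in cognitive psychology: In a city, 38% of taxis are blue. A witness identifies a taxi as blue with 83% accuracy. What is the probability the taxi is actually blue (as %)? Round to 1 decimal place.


P(blue | says blue) = P(says blue | blue)*P(blue) / [P(says blue | blue)*P(blue) + P(says blue | not blue)*P(not blue)]
Numerator = 0.83 * 0.38 = 0.3154
False identification = 0.17 * 0.62 = 0.1054
P = 0.3154 / (0.3154 + 0.1054)
= 0.3154 / 0.4208
As percentage = 75.0


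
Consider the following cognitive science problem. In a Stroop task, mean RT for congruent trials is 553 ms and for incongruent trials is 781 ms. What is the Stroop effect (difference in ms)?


Stroop effect = RT(incongruent) - RT(congruent)
= 781 - 553
= 228 ms


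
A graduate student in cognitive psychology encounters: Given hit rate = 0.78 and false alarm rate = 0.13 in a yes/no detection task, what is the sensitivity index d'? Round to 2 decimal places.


d' = z(HR) - z(FAR)
z(0.78) = 0.7722
z(0.13) = -1.1264
d' = 0.7722 - -1.1264
= 1.90
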